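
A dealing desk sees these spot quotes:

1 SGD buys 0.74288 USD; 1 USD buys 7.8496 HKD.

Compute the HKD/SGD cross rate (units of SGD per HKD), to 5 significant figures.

1 HKD ÷ 7.8496 = 0.127395 USD
0.127395 USD ÷ 0.74288 = 0.171488 SGD

HKD/SGD = 0.17149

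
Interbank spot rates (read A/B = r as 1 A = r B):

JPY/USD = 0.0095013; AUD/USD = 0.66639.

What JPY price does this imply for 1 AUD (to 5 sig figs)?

AUD/JPY = 70.137

1 AUD × 0.66639 = 0.66639 USD
0.66639 USD ÷ 0.0095013 = 70.1367 JPY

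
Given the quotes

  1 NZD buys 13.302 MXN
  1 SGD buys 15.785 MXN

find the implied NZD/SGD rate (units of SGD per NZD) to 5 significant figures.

NZD/SGD = 0.84270

1 NZD × 13.302 = 13.302 MXN
13.302 MXN ÷ 15.785 = 0.842699 SGD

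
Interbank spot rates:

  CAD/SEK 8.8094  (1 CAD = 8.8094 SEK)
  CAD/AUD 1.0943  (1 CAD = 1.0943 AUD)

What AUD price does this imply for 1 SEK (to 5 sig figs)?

SEK/AUD = 0.12422

1 SEK ÷ 8.8094 = 0.113515 CAD
0.113515 CAD × 1.0943 = 0.12422 AUD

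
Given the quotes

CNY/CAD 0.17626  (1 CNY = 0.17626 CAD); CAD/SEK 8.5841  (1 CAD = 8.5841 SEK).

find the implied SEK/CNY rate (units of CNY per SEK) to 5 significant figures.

1 SEK ÷ 8.5841 = 0.116494 CAD
0.116494 CAD ÷ 0.17626 = 0.660924 CNY

SEK/CNY = 0.66092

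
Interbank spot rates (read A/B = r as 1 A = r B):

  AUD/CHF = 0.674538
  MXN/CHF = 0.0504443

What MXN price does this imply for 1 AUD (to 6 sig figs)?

1 AUD × 0.674538 = 0.674538 CHF
0.674538 CHF ÷ 0.0504443 = 13.3719 MXN

AUD/MXN = 13.3719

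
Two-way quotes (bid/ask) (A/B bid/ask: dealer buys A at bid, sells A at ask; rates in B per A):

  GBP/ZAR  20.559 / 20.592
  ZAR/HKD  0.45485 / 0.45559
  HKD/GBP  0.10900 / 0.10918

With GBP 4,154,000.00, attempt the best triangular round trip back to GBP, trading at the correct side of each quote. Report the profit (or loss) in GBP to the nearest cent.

Net profit: GBP 80,120.13

Best loop GBP → ZAR → HKD → GBP:
GBP 4,154,000.00 × 20.559 (sell GBP at bid) = ZAR 85,402,086.00
ZAR 85,402,086.00 × 0.45485 (sell ZAR at bid) = HKD 38,845,138.82
HKD 38,845,138.82 × 0.10900 (sell HKD at bid) = GBP 4,234,120.13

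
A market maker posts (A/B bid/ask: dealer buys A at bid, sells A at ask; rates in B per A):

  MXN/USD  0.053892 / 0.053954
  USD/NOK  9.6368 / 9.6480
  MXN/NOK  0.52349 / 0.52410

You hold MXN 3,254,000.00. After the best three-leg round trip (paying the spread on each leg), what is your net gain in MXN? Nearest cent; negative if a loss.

Net profit: MXN 18,389.54

Best loop MXN → NOK → USD → MXN:
MXN 3,254,000.00 × 0.52349 (sell MXN at bid) = NOK 1,703,436.46
NOK 1,703,436.46 ÷ 9.6480 (buy USD at ask) = USD 176,558.51
USD 176,558.51 ÷ 0.053954 (buy MXN at ask) = MXN 3,272,389.54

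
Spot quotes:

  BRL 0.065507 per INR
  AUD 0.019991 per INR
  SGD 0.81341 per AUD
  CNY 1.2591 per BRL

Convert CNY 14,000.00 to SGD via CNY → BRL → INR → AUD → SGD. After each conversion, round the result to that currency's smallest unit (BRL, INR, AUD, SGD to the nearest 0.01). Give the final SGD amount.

SGD 2,760.10

CNY 14,000.00 ÷ 1.2591 = BRL 11,119.05
BRL 11,119.05 ÷ 0.065507 = INR 169,738.35
INR 169,738.35 × 0.019991 = AUD 3,393.24
AUD 3,393.24 × 0.81341 = SGD 2,760.10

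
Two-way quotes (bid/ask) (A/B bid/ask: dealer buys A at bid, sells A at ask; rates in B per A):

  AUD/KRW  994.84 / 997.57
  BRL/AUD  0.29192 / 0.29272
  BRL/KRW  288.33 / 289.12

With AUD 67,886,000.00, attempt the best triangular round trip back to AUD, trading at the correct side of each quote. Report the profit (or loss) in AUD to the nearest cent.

Net profit: AUD 303,761.86

Best loop AUD → KRW → BRL → AUD:
AUD 67,886,000.00 × 994.84 (sell AUD at bid) = KRW 67,535,708,240
KRW 67,535,708,240 ÷ 289.12 (buy BRL at ask) = BRL 233,590,579.14
BRL 233,590,579.14 × 0.29192 (sell BRL at bid) = AUD 68,189,761.86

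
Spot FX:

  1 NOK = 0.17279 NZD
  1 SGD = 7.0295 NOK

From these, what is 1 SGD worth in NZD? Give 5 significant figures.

SGD/NZD = 1.2146

1 SGD × 7.0295 = 7.0295 NOK
7.0295 NOK × 0.17279 = 1.21463 NZD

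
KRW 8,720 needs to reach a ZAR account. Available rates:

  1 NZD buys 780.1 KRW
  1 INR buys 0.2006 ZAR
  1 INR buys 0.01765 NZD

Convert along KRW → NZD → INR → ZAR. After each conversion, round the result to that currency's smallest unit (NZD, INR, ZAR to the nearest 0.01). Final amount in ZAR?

ZAR 127.07

KRW 8,720 ÷ 780.1 = NZD 11.18
NZD 11.18 ÷ 0.01765 = INR 633.43
INR 633.43 × 0.2006 = ZAR 127.07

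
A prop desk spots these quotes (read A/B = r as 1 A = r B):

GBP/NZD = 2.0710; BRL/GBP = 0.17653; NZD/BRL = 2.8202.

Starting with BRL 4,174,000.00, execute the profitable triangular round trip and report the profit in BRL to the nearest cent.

Profit: BRL 129,590.83

Profitable loop is BRL → GBP → NZD → BRL:
BRL 4,174,000.00 × 0.17653 = GBP 736,836.22
GBP 736,836.22 × 2.0710 = NZD 1,525,987.81
NZD 1,525,987.81 × 2.8202 = BRL 4,303,590.83
Profit = BRL 4,303,590.83 − BRL 4,174,000.00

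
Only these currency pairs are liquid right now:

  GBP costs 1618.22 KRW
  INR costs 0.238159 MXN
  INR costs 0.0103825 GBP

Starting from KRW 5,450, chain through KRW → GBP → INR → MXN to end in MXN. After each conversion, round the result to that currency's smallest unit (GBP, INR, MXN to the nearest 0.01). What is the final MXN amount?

MXN 77.30

KRW 5,450 ÷ 1618.22 = GBP 3.37
GBP 3.37 ÷ 0.0103825 = INR 324.58
INR 324.58 × 0.238159 = MXN 77.30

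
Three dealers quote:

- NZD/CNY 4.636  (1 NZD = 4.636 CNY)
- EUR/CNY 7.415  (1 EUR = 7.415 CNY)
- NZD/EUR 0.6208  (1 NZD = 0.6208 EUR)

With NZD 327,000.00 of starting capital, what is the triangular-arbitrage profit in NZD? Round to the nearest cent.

Profit: NZD 2,327.74

Profitable loop is NZD → CNY → EUR → NZD:
NZD 327,000.00 × 4.636 = CNY 1,515,972.00
CNY 1,515,972.00 ÷ 7.415 = EUR 204,446.66
EUR 204,446.66 ÷ 0.6208 = NZD 329,327.74
Profit = NZD 329,327.74 − NZD 327,000.00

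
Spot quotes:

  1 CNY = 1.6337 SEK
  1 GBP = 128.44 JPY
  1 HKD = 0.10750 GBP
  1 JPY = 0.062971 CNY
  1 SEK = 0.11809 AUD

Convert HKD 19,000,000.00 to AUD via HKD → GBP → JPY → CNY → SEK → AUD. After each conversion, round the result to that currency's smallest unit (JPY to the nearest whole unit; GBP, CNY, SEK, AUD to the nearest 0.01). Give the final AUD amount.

AUD 3,187,046.38

HKD 19,000,000.00 × 0.10750 = GBP 2,042,500.00
GBP 2,042,500.00 × 128.44 = JPY 262,338,700
JPY 262,338,700 × 0.062971 = CNY 16,519,730.28
CNY 16,519,730.28 × 1.6337 = SEK 26,988,283.36
SEK 26,988,283.36 × 0.11809 = AUD 3,187,046.38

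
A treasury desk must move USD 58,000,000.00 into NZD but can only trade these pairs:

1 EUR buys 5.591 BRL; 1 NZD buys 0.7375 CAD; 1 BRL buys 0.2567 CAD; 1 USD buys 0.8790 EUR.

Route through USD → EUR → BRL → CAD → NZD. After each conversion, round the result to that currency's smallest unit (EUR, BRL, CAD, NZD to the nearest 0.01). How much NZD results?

NZD 99,213,370.75

USD 58,000,000.00 × 0.8790 = EUR 50,982,000.00
EUR 50,982,000.00 × 5.591 = BRL 285,040,362.00
BRL 285,040,362.00 × 0.2567 = CAD 73,169,860.93
CAD 73,169,860.93 ÷ 0.7375 = NZD 99,213,370.75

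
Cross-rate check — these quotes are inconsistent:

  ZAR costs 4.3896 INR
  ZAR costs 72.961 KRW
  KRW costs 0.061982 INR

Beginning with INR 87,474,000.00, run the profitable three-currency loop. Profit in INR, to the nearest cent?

Profitable loop is INR → ZAR → KRW → INR:
INR 87,474,000.00 ÷ 4.3896 = ZAR 19,927,556.04
ZAR 19,927,556.04 × 72.961 = KRW 1,453,934,416
KRW 1,453,934,416 × 0.061982 = INR 90,117,762.99
Profit = INR 90,117,762.99 − INR 87,474,000.00

Profit: INR 2,643,762.99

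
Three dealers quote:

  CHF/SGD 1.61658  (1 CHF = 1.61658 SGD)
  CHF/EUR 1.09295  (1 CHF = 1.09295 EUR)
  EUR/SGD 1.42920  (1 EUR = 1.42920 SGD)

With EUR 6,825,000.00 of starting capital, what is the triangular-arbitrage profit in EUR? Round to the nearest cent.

Profitable loop is EUR → CHF → SGD → EUR:
EUR 6,825,000.00 ÷ 1.09295 = CHF 6,244,567.46
CHF 6,244,567.46 × 1.61658 = SGD 10,094,842.86
SGD 10,094,842.86 ÷ 1.42920 = EUR 7,063,282.16
Profit = EUR 7,063,282.16 − EUR 6,825,000.00

Profit: EUR 238,282.16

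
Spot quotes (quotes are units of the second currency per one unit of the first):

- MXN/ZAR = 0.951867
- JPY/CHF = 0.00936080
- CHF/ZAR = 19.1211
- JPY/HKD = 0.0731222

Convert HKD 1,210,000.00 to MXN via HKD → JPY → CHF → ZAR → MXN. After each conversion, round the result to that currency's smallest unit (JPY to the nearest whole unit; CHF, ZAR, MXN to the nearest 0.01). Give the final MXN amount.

HKD 1,210,000.00 ÷ 0.0731222 = JPY 16,547,642
JPY 16,547,642 × 0.00936080 = CHF 154,899.17
CHF 154,899.17 × 19.1211 = ZAR 2,961,842.52
ZAR 2,961,842.52 ÷ 0.951867 = MXN 3,111,613.83

MXN 3,111,613.83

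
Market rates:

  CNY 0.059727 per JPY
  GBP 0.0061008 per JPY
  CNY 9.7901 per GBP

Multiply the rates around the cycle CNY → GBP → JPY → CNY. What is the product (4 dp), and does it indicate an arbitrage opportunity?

Around CNY → GBP → JPY → CNY: 1 ÷ 9.7901 ÷ 0.0061008 × 0.059727 = 0.999993
Product ≈ 1 (deviation 0.001%, within rounding noise).

1.0000 (no arbitrage)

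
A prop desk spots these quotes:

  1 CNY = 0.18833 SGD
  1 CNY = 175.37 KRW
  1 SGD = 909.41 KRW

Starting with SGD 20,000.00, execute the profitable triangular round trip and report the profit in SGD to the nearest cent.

Profit: SGD 478.87

Profitable loop is SGD → CNY → KRW → SGD:
SGD 20,000.00 ÷ 0.18833 = CNY 106,196.57
CNY 106,196.57 × 175.37 = KRW 18,623,692
KRW 18,623,692 ÷ 909.41 = SGD 20,478.87
Profit = SGD 20,478.87 − SGD 20,000.00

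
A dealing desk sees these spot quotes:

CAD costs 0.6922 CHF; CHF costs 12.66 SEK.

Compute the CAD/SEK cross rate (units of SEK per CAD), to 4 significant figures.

1 CAD × 0.6922 = 0.6922 CHF
0.6922 CHF × 12.66 = 8.76325 SEK

CAD/SEK = 8.763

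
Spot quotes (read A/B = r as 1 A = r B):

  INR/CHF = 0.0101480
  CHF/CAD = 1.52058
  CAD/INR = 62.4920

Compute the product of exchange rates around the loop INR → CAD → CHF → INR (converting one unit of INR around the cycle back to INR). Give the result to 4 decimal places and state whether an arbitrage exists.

1.0370 (arbitrage exists)

Around INR → CAD → CHF → INR: 1 ÷ 62.4920 ÷ 1.52058 ÷ 0.0101480 = 1.037017
Product > 1; profitable direction is INR → CAD → CHF → INR.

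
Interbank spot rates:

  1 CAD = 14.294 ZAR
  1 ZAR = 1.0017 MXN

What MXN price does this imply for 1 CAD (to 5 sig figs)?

CAD/MXN = 14.318

1 CAD × 14.294 = 14.294 ZAR
14.294 ZAR × 1.0017 = 14.3183 MXN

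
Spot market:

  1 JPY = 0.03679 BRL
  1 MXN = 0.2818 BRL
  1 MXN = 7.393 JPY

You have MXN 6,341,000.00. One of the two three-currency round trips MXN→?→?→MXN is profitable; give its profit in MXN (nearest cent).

Profitable loop is MXN → BRL → JPY → MXN:
MXN 6,341,000.00 × 0.2818 = BRL 1,786,893.80
BRL 1,786,893.80 ÷ 0.03679 = JPY 48,570,095
JPY 48,570,095 ÷ 7.393 = MXN 6,569,740.99
Profit = MXN 6,569,740.99 − MXN 6,341,000.00

Profit: MXN 228,740.99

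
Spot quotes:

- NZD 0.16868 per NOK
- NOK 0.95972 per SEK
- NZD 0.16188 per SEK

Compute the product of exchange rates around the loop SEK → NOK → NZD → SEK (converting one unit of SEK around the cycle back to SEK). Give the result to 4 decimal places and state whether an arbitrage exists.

1.0000 (no arbitrage)

Around SEK → NOK → NZD → SEK: 1 × 0.95972 × 0.16868 ÷ 0.16188 = 1.000034
Product ≈ 1 (deviation 0.003%, within rounding noise).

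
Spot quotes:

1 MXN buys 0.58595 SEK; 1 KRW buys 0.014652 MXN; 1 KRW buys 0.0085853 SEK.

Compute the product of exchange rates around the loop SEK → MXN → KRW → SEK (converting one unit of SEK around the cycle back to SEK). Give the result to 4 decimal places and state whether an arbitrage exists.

Around SEK → MXN → KRW → SEK: 1 ÷ 0.58595 ÷ 0.014652 × 0.0085853 = 0.999995
Product ≈ 1 (deviation 0.000%, within rounding noise).

1.0000 (no arbitrage)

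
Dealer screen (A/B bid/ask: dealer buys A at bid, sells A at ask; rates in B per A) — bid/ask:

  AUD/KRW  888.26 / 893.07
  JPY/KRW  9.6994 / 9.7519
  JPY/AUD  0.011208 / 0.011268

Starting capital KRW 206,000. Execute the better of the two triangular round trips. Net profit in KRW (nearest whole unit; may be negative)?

Best loop KRW → JPY → AUD → KRW:
KRW 206,000 ÷ 9.7519 (buy JPY at ask) = JPY 21,124
JPY 21,124 × 0.011208 (sell JPY at bid) = AUD 236.76
AUD 236.76 × 888.26 (sell AUD at bid) = KRW 210,303

Net profit: KRW 4,303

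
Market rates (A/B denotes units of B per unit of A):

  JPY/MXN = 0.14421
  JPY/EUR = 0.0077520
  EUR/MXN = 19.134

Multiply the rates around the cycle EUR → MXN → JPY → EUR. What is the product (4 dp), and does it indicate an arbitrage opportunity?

Around EUR → MXN → JPY → EUR: 1 × 19.134 ÷ 0.14421 × 0.0077520 = 1.028547
Product > 1; profitable direction is EUR → MXN → JPY → EUR.

1.0285 (arbitrage exists)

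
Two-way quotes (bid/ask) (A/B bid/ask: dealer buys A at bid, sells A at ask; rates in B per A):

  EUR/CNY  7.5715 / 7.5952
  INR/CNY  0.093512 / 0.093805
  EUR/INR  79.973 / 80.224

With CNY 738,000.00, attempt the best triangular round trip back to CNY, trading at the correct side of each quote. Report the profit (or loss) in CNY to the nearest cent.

Net profit: CNY 4,519.71

Best loop CNY → INR → EUR → CNY:
CNY 738,000.00 ÷ 0.093805 (buy INR at ask) = INR 7,867,384.47
INR 7,867,384.47 ÷ 80.224 (buy EUR at ask) = EUR 98,067.72
EUR 98,067.72 × 7.5715 (sell EUR at bid) = CNY 742,519.71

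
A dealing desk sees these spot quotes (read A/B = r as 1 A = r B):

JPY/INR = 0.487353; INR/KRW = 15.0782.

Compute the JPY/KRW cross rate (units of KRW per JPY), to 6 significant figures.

1 JPY × 0.487353 = 0.487353 INR
0.487353 INR × 15.0782 = 7.34841 KRW

JPY/KRW = 7.34841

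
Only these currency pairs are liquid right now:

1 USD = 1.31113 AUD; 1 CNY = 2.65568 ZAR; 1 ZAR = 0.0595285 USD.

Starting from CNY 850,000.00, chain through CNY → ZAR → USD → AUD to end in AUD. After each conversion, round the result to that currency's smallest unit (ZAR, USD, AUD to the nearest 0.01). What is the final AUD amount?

CNY 850,000.00 × 2.65568 = ZAR 2,257,328.00
ZAR 2,257,328.00 × 0.0595285 = USD 134,375.35
USD 134,375.35 × 1.31113 = AUD 176,183.55

AUD 176,183.55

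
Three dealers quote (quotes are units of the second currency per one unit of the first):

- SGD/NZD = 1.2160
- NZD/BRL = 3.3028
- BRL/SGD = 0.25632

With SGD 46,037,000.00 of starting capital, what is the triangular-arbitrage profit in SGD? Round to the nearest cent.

Profitable loop is SGD → NZD → BRL → SGD:
SGD 46,037,000.00 × 1.2160 = NZD 55,980,992.00
NZD 55,980,992.00 × 3.3028 = BRL 184,894,020.38
BRL 184,894,020.38 × 0.25632 = SGD 47,392,035.30
Profit = SGD 47,392,035.30 − SGD 46,037,000.00

Profit: SGD 1,355,035.30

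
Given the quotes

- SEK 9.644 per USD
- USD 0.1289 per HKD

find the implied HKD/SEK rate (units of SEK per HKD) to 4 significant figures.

1 HKD × 0.1289 = 0.1289 USD
0.1289 USD × 9.644 = 1.24311 SEK

HKD/SEK = 1.243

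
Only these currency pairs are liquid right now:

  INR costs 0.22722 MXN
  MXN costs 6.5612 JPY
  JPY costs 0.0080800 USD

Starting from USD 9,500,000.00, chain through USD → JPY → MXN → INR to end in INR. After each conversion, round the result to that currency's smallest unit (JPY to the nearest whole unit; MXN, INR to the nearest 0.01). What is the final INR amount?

INR 788,646,558.89

USD 9,500,000.00 ÷ 0.0080800 = JPY 1,175,742,574
JPY 1,175,742,574 ÷ 6.5612 = MXN 179,196,271.11
MXN 179,196,271.11 ÷ 0.22722 = INR 788,646,558.89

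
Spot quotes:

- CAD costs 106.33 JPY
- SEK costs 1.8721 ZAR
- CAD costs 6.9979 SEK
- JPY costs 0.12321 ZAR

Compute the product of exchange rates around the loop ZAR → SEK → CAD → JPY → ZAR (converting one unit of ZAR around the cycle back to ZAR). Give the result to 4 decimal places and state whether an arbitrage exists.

Around ZAR → SEK → CAD → JPY → ZAR: 1 ÷ 1.8721 ÷ 6.9979 × 106.33 × 0.12321 = 1.000012
Product ≈ 1 (deviation 0.001%, within rounding noise).

1.0000 (no arbitrage)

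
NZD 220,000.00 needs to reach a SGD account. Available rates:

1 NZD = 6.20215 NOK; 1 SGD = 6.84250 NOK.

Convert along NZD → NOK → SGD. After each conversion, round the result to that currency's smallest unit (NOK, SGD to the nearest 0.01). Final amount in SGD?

SGD 199,411.47

NZD 220,000.00 × 6.20215 = NOK 1,364,473.00
NOK 1,364,473.00 ÷ 6.84250 = SGD 199,411.47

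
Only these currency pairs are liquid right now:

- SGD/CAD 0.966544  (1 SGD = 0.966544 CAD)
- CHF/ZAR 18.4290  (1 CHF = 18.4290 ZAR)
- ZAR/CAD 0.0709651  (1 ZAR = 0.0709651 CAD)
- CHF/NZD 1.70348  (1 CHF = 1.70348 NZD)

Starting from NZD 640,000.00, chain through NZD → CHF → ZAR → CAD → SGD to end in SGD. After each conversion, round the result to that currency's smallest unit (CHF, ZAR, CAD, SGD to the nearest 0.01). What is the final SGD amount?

SGD 508,355.94

NZD 640,000.00 ÷ 1.70348 = CHF 375,701.51
CHF 375,701.51 × 18.4290 = ZAR 6,923,803.13
ZAR 6,923,803.13 × 0.0709651 = CAD 491,348.38
CAD 491,348.38 ÷ 0.966544 = SGD 508,355.94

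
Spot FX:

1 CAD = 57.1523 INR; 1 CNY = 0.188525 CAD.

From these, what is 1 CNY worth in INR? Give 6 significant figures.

CNY/INR = 10.7746

1 CNY × 0.188525 = 0.188525 CAD
0.188525 CAD × 57.1523 = 10.7746 INR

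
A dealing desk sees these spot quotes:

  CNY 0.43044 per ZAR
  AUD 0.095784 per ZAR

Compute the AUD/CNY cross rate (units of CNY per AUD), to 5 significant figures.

1 AUD ÷ 0.095784 = 10.4402 ZAR
10.4402 ZAR × 0.43044 = 4.49386 CNY

AUD/CNY = 4.4939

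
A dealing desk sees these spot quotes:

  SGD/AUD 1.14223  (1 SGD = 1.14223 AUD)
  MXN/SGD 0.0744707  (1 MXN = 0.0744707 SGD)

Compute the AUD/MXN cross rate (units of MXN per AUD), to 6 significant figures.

AUD/MXN = 11.7560

1 AUD ÷ 1.14223 = 0.87548 SGD
0.87548 SGD ÷ 0.0744707 = 11.756 MXN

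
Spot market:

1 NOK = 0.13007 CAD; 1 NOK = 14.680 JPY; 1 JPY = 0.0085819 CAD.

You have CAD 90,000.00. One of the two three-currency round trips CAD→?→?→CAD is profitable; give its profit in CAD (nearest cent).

Profitable loop is CAD → JPY → NOK → CAD:
CAD 90,000.00 ÷ 0.0085819 = JPY 10,487,188
JPY 10,487,188 ÷ 14.680 = NOK 714,386.11
NOK 714,386.11 × 0.13007 = CAD 92,920.20
Profit = CAD 92,920.20 − CAD 90,000.00

Profit: CAD 2,920.20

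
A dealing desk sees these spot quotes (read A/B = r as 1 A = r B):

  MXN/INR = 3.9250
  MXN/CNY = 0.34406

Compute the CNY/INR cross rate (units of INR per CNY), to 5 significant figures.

1 CNY ÷ 0.34406 = 2.90647 MXN
2.90647 MXN × 3.9250 = 11.4079 INR

CNY/INR = 11.408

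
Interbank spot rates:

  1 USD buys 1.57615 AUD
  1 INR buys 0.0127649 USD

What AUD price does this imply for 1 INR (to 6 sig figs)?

INR/AUD = 0.0201194

1 INR × 0.0127649 = 0.0127649 USD
0.0127649 USD × 1.57615 = 0.0201194 AUD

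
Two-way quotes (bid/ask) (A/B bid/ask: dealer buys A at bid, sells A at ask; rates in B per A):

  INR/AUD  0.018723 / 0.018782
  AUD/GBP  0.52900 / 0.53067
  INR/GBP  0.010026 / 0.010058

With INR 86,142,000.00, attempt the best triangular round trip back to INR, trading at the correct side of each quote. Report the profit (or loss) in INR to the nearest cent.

Best loop INR → GBP → AUD → INR:
INR 86,142,000.00 × 0.010026 (sell INR at bid) = GBP 863,659.69
GBP 863,659.69 ÷ 0.53067 (buy AUD at ask) = AUD 1,627,489.20
AUD 1,627,489.20 ÷ 0.018782 (buy INR at ask) = INR 86,651,538.53

Net profit: INR 509,538.53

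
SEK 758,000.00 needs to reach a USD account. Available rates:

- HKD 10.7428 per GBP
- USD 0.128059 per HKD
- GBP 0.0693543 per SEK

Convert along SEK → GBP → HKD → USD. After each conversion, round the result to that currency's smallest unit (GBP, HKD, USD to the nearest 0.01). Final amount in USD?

SEK 758,000.00 × 0.0693543 = GBP 52,570.56
GBP 52,570.56 × 10.7428 = HKD 564,755.01
HKD 564,755.01 × 0.128059 = USD 72,321.96

USD 72,321.96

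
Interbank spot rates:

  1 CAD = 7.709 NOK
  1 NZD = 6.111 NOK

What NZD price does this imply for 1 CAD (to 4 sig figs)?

1 CAD × 7.709 = 7.709 NOK
7.709 NOK ÷ 6.111 = 1.2615 NZD

CAD/NZD = 1.261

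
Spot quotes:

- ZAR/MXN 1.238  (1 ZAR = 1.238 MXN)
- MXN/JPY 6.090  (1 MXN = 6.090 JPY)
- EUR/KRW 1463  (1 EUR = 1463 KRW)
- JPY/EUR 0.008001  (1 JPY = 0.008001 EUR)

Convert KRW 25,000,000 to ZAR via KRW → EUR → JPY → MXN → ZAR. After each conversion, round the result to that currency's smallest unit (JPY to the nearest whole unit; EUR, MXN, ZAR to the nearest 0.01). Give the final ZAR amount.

ZAR 283,278.29

KRW 25,000,000 ÷ 1463 = EUR 17,088.17
EUR 17,088.17 ÷ 0.008001 = JPY 2,135,754
JPY 2,135,754 ÷ 6.090 = MXN 350,698.52
MXN 350,698.52 ÷ 1.238 = ZAR 283,278.29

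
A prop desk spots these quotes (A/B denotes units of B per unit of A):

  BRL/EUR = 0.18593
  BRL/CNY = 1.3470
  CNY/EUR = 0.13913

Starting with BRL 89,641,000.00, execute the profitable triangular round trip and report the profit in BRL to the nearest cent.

Profitable loop is BRL → CNY → EUR → BRL:
BRL 89,641,000.00 × 1.3470 = CNY 120,746,427.00
CNY 120,746,427.00 × 0.13913 = EUR 16,799,450.39
EUR 16,799,450.39 ÷ 0.18593 = BRL 90,353,629.80
Profit = BRL 90,353,629.80 − BRL 89,641,000.00

Profit: BRL 712,629.80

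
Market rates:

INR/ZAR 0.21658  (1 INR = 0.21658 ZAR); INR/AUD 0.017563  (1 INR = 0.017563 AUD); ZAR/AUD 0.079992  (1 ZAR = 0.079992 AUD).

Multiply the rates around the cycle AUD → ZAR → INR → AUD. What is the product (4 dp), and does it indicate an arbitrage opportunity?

1.0138 (arbitrage exists)

Around AUD → ZAR → INR → AUD: 1 ÷ 0.079992 ÷ 0.21658 × 0.017563 = 1.013757
Product > 1; profitable direction is AUD → ZAR → INR → AUD.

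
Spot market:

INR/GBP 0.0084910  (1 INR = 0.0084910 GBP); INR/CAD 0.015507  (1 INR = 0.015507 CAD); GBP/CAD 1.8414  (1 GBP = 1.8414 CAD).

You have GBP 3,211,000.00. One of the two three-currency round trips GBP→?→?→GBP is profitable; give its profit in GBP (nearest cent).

Profit: GBP 26,572.47

Profitable loop is GBP → CAD → INR → GBP:
GBP 3,211,000.00 × 1.8414 = CAD 5,912,735.40
CAD 5,912,735.40 ÷ 0.015507 = INR 381,294,602.44
INR 381,294,602.44 × 0.0084910 = GBP 3,237,572.47
Profit = GBP 3,237,572.47 − GBP 3,211,000.00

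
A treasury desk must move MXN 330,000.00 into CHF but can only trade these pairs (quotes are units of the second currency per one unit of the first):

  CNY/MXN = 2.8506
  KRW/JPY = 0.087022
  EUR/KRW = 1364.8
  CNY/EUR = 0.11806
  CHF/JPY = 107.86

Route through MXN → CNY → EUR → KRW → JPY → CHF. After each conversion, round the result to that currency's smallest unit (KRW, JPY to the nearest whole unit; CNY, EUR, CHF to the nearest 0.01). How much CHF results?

CHF 15,049.36

MXN 330,000.00 ÷ 2.8506 = CNY 115,765.10
CNY 115,765.10 × 0.11806 = EUR 13,667.23
EUR 13,667.23 × 1364.8 = KRW 18,653,036
KRW 18,653,036 × 0.087022 = JPY 1,623,224
JPY 1,623,224 ÷ 107.86 = CHF 15,049.36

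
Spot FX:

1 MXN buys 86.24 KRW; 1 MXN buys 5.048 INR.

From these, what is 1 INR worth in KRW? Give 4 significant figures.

1 INR ÷ 5.048 = 0.198098 MXN
0.198098 MXN × 86.24 = 17.084 KRW

INR/KRW = 17.08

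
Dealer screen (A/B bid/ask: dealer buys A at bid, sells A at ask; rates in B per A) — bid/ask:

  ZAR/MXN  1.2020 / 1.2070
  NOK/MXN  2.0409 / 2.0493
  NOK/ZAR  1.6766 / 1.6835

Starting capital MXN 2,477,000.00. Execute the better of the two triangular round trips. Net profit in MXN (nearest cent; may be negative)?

Net profit: MXN 10,868.04

Best loop MXN → ZAR → NOK → MXN:
MXN 2,477,000.00 ÷ 1.2070 (buy ZAR at ask) = ZAR 2,052,195.53
ZAR 2,052,195.53 ÷ 1.6835 (buy NOK at ask) = NOK 1,219,005.36
NOK 1,219,005.36 × 2.0409 (sell NOK at bid) = MXN 2,487,868.04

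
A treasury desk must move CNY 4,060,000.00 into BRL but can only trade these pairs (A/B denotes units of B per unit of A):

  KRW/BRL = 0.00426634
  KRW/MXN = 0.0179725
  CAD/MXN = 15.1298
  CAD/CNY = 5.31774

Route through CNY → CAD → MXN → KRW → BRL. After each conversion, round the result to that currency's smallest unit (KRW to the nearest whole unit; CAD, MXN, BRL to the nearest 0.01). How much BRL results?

BRL 2,742,073.50

CNY 4,060,000.00 ÷ 5.31774 = CAD 763,482.23
CAD 763,482.23 × 15.1298 = MXN 11,551,333.44
MXN 11,551,333.44 ÷ 0.0179725 = KRW 642,722,684
KRW 642,722,684 × 0.00426634 = BRL 2,742,073.50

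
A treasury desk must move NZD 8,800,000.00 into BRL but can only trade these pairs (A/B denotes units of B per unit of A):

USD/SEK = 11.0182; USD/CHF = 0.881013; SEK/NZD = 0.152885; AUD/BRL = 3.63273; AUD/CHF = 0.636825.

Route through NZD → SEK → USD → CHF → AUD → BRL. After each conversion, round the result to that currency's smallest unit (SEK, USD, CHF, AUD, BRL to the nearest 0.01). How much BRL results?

NZD 8,800,000.00 ÷ 0.152885 = SEK 57,559,603.62
SEK 57,559,603.62 ÷ 11.0182 = USD 5,224,047.81
USD 5,224,047.81 × 0.881013 = CHF 4,602,454.03
CHF 4,602,454.03 ÷ 0.636825 = AUD 7,227,188.05
AUD 7,227,188.05 × 3.63273 = BRL 26,254,422.84

BRL 26,254,422.84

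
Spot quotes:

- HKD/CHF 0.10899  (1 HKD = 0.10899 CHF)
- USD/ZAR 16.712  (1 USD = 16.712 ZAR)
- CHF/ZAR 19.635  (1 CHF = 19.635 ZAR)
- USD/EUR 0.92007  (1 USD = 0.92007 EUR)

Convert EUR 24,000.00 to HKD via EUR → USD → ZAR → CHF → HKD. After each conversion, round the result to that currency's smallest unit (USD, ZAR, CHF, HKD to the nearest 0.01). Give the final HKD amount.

HKD 203,704.74

EUR 24,000.00 ÷ 0.92007 = USD 26,084.97
USD 26,084.97 × 16.712 = ZAR 435,932.02
ZAR 435,932.02 ÷ 19.635 = CHF 22,201.78
CHF 22,201.78 ÷ 0.10899 = HKD 203,704.74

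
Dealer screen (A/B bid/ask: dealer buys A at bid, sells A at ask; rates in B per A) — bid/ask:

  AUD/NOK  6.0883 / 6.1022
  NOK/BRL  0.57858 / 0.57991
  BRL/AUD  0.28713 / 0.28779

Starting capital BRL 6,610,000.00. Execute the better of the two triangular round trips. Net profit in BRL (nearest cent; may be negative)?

Best loop BRL → AUD → NOK → BRL:
BRL 6,610,000.00 × 0.28713 (sell BRL at bid) = AUD 1,897,929.30
AUD 1,897,929.30 × 6.0883 (sell AUD at bid) = NOK 11,555,162.96
NOK 11,555,162.96 × 0.57858 (sell NOK at bid) = BRL 6,685,586.18

Net profit: BRL 75,586.18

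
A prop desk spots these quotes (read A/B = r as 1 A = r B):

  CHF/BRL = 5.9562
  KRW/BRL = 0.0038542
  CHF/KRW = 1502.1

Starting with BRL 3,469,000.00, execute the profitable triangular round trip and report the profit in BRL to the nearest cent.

Profitable loop is BRL → KRW → CHF → BRL:
BRL 3,469,000.00 ÷ 0.0038542 = KRW 900,057,081
KRW 900,057,081 ÷ 1502.1 = CHF 599,199.17
CHF 599,199.17 × 5.9562 = BRL 3,568,950.13
Profit = BRL 3,568,950.13 − BRL 3,469,000.00

Profit: BRL 99,950.13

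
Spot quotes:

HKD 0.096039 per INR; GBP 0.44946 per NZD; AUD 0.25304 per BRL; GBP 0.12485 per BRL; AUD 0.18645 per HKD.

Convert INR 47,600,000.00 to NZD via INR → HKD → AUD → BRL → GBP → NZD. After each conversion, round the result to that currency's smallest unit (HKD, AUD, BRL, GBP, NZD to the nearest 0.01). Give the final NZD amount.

INR 47,600,000.00 × 0.096039 = HKD 4,571,456.40
HKD 4,571,456.40 × 0.18645 = AUD 852,348.05
AUD 852,348.05 ÷ 0.25304 = BRL 3,368,432.07
BRL 3,368,432.07 × 0.12485 = GBP 420,548.74
GBP 420,548.74 ÷ 0.44946 = NZD 935,675.57

NZD 935,675.57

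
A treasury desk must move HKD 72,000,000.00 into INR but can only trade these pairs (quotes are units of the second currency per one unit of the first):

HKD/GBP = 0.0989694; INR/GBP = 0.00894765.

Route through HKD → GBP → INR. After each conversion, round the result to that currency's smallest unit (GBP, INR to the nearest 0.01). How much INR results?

INR 796,387,520.75

HKD 72,000,000.00 × 0.0989694 = GBP 7,125,796.80
GBP 7,125,796.80 ÷ 0.00894765 = INR 796,387,520.75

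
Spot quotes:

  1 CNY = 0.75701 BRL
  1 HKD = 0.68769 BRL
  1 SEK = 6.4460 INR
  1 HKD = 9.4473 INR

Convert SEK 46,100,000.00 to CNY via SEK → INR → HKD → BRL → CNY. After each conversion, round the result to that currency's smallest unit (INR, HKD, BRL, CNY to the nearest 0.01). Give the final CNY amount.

SEK 46,100,000.00 × 6.4460 = INR 297,160,600.00
INR 297,160,600.00 ÷ 9.4473 = HKD 31,454,553.15
HKD 31,454,553.15 × 0.68769 = BRL 21,630,981.66
BRL 21,630,981.66 ÷ 0.75701 = CNY 28,574,235.03

CNY 28,574,235.03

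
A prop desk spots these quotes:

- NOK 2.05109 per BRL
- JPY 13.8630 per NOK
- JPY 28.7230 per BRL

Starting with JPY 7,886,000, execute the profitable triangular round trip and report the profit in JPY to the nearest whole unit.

Profit: JPY 80,079

Profitable loop is JPY → NOK → BRL → JPY:
JPY 7,886,000 ÷ 13.8630 = NOK 568,852.34
NOK 568,852.34 ÷ 2.05109 = BRL 277,341.48
BRL 277,341.48 × 28.7230 = JPY 7,966,079
Profit = JPY 7,966,079 − JPY 7,886,000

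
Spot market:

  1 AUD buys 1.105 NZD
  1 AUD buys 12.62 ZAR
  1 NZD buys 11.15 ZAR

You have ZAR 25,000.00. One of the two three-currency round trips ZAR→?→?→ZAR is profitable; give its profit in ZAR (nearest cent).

Profitable loop is ZAR → NZD → AUD → ZAR:
ZAR 25,000.00 ÷ 11.15 = NZD 2,242.15
NZD 2,242.15 ÷ 1.105 = AUD 2,029.10
AUD 2,029.10 × 12.62 = ZAR 25,607.21
Profit = ZAR 25,607.21 − ZAR 25,000.00

Profit: ZAR 607.21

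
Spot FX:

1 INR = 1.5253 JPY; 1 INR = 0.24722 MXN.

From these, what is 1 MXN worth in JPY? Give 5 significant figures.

MXN/JPY = 6.1698

1 MXN ÷ 0.24722 = 4.04498 INR
4.04498 INR × 1.5253 = 6.16981 JPY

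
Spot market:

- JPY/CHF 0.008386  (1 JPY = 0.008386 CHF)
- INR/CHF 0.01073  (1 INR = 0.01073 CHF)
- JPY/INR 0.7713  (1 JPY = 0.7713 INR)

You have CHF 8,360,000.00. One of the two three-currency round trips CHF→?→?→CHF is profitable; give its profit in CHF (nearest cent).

Profit: CHF 111,066.33

Profitable loop is CHF → INR → JPY → CHF:
CHF 8,360,000.00 ÷ 0.01073 = INR 779,123,951.54
INR 779,123,951.54 ÷ 0.7713 = JPY 1,010,143,850
JPY 1,010,143,850 × 0.008386 = CHF 8,471,066.33
Profit = CHF 8,471,066.33 − CHF 8,360,000.00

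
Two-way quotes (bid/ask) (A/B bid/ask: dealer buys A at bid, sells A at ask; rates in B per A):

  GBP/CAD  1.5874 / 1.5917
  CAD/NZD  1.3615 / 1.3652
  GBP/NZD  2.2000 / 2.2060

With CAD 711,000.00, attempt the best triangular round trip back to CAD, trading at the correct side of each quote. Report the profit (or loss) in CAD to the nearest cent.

Best loop CAD → GBP → NZD → CAD:
CAD 711,000.00 ÷ 1.5917 (buy GBP at ask) = GBP 446,692.22
GBP 446,692.22 × 2.2000 (sell GBP at bid) = NZD 982,722.87
NZD 982,722.87 ÷ 1.3652 (buy CAD at ask) = CAD 719,838.03

Net profit: CAD 8,838.03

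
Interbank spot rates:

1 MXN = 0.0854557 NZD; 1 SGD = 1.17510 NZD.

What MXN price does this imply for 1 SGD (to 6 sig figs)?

SGD/MXN = 13.7510

1 SGD × 1.17510 = 1.1751 NZD
1.1751 NZD ÷ 0.0854557 = 13.751 MXN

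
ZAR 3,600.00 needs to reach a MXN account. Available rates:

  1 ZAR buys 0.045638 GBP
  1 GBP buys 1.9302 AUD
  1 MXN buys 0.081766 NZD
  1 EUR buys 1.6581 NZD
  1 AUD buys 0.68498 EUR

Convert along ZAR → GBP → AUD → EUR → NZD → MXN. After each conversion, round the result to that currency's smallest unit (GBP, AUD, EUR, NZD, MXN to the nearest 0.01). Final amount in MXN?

MXN 4,405.13

ZAR 3,600.00 × 0.045638 = GBP 164.30
GBP 164.30 × 1.9302 = AUD 317.13
AUD 317.13 × 0.68498 = EUR 217.23
EUR 217.23 × 1.6581 = NZD 360.19
NZD 360.19 ÷ 0.081766 = MXN 4,405.13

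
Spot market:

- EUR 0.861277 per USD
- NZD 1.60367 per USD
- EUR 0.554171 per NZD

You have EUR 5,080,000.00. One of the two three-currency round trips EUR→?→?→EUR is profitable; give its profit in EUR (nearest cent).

Profit: EUR 161,790.54

Profitable loop is EUR → USD → NZD → EUR:
EUR 5,080,000.00 ÷ 0.861277 = USD 5,898,218.58
USD 5,898,218.58 × 1.60367 = NZD 9,458,796.18
NZD 9,458,796.18 × 0.554171 = EUR 5,241,790.54
Profit = EUR 5,241,790.54 − EUR 5,080,000.00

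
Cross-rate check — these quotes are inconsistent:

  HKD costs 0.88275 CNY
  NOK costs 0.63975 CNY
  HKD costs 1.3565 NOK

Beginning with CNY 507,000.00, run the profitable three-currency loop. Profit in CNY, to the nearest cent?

Profitable loop is CNY → NOK → HKD → CNY:
CNY 507,000.00 ÷ 0.63975 = NOK 792,497.07
NOK 792,497.07 ÷ 1.3565 = HKD 584,221.95
HKD 584,221.95 × 0.88275 = CNY 515,721.92
Profit = CNY 515,721.92 − CNY 507,000.00

Profit: CNY 8,721.92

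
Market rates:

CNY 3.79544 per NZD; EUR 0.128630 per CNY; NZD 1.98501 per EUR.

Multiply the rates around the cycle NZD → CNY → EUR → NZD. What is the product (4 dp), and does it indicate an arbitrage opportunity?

Around NZD → CNY → EUR → NZD: 1 × 3.79544 × 0.128630 × 1.98501 = 0.969097
Product < 1; profitable direction is NZD → EUR → CNY → NZD.

0.9691 (arbitrage exists)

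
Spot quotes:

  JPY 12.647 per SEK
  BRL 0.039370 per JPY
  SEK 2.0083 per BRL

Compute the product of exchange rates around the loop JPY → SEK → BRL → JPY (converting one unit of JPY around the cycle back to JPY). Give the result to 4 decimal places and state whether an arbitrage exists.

Around JPY → SEK → BRL → JPY: 1 ÷ 12.647 ÷ 2.0083 ÷ 0.039370 = 1.000043
Product ≈ 1 (deviation 0.004%, within rounding noise).

1.0000 (no arbitrage)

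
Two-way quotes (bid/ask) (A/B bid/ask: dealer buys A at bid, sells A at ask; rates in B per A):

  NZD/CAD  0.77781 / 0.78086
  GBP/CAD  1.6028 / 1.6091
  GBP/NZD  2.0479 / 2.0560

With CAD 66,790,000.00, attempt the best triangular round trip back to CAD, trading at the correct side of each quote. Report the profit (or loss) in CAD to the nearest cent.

Net result: CAD -110,168.99 (no profitable arbitrage after spreads)

Best loop CAD → NZD → GBP → CAD:
CAD 66,790,000.00 ÷ 0.78086 (buy NZD at ask) = NZD 85,533,898.52
NZD 85,533,898.52 ÷ 2.0560 (buy GBP at ask) = GBP 41,602,090.72
GBP 41,602,090.72 × 1.6028 (sell GBP at bid) = CAD 66,679,831.01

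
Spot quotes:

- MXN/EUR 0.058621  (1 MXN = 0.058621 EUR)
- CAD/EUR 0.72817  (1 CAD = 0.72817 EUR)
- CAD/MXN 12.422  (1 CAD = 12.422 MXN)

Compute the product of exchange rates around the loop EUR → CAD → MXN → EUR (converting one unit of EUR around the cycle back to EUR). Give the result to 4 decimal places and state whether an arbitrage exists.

Around EUR → CAD → MXN → EUR: 1 ÷ 0.72817 × 12.422 × 0.058621 = 1.000028
Product ≈ 1 (deviation 0.003%, within rounding noise).

1.0000 (no arbitrage)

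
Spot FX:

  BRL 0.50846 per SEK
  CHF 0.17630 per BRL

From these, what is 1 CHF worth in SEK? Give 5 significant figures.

CHF/SEK = 11.156

1 CHF ÷ 0.17630 = 5.67215 BRL
5.67215 BRL ÷ 0.50846 = 11.1555 SEK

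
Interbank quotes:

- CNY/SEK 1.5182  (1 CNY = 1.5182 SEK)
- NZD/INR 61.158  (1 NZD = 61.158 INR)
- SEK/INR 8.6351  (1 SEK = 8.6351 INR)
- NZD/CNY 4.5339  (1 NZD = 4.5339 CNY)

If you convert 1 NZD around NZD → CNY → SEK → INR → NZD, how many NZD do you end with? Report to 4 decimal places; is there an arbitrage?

0.9719 (arbitrage exists)

Around NZD → CNY → SEK → INR → NZD: 1 × 4.5339 × 1.5182 × 8.6351 ÷ 61.158 = 0.971885
Product < 1; profitable direction is NZD → INR → SEK → CNY → NZD.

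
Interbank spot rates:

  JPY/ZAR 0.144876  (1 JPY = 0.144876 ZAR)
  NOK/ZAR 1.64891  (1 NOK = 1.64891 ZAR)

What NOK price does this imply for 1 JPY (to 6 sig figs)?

1 JPY × 0.144876 = 0.144876 ZAR
0.144876 ZAR ÷ 1.64891 = 0.0878617 NOK

JPY/NOK = 0.0878617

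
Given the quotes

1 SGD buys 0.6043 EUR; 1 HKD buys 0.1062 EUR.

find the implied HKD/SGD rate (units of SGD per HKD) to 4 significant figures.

1 HKD × 0.1062 = 0.1062 EUR
0.1062 EUR ÷ 0.6043 = 0.175741 SGD

HKD/SGD = 0.1757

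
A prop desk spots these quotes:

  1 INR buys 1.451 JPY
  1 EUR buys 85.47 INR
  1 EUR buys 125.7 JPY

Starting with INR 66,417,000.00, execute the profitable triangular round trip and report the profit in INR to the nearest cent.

Profitable loop is INR → EUR → JPY → INR:
INR 66,417,000.00 ÷ 85.47 = EUR 777,079.68
EUR 777,079.68 × 125.7 = JPY 97,678,915
JPY 97,678,915 ÷ 1.451 = INR 67,318,342.80
Profit = INR 67,318,342.80 − INR 66,417,000.00

Profit: INR 901,342.80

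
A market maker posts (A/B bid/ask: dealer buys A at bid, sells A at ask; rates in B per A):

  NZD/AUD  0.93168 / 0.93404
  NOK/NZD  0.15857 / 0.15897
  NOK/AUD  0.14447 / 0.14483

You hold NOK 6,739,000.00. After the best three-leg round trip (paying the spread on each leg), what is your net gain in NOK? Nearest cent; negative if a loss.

Net profit: NOK 135,240.54

Best loop NOK → NZD → AUD → NOK:
NOK 6,739,000.00 × 0.15857 (sell NOK at bid) = NZD 1,068,603.23
NZD 1,068,603.23 × 0.93168 (sell NZD at bid) = AUD 995,596.26
AUD 995,596.26 ÷ 0.14483 (buy NOK at ask) = NOK 6,874,240.54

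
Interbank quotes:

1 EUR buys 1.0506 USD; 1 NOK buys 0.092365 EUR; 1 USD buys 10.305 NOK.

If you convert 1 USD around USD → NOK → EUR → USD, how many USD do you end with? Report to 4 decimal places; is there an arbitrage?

Around USD → NOK → EUR → USD: 1 × 10.305 × 0.092365 × 1.0506 = 0.999983
Product ≈ 1 (deviation 0.002%, within rounding noise).

1.0000 (no arbitrage)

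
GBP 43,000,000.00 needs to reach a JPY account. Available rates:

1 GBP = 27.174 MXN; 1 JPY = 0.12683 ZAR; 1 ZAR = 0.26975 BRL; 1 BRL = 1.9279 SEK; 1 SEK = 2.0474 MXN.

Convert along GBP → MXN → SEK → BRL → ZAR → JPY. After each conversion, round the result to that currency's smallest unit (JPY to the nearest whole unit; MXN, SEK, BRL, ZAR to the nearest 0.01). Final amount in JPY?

GBP 43,000,000.00 × 27.174 = MXN 1,168,482,000.00
MXN 1,168,482,000.00 ÷ 2.0474 = SEK 570,715,053.24
SEK 570,715,053.24 ÷ 1.9279 = BRL 296,029,385.98
BRL 296,029,385.98 ÷ 0.26975 = ZAR 1,097,421,264.06
ZAR 1,097,421,264.06 ÷ 0.12683 = JPY 8,652,694,663

JPY 8,652,694,663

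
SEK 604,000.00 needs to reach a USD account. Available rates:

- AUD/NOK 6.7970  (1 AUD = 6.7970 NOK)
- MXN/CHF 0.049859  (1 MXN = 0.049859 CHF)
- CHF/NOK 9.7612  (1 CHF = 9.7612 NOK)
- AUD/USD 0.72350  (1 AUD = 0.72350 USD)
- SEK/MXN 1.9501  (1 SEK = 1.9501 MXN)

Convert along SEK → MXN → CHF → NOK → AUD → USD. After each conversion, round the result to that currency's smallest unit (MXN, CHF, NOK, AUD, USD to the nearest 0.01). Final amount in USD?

USD 61,018.54

SEK 604,000.00 × 1.9501 = MXN 1,177,860.40
MXN 1,177,860.40 × 0.049859 = CHF 58,726.94
CHF 58,726.94 × 9.7612 = NOK 573,245.41
NOK 573,245.41 ÷ 6.7970 = AUD 84,338.00
AUD 84,338.00 × 0.72350 = USD 61,018.54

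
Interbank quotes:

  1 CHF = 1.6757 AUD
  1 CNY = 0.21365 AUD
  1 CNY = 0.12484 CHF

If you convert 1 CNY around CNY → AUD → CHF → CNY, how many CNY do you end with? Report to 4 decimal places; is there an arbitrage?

Around CNY → AUD → CHF → CNY: 1 × 0.21365 ÷ 1.6757 ÷ 0.12484 = 1.021299
Product > 1; profitable direction is CNY → AUD → CHF → CNY.

1.0213 (arbitrage exists)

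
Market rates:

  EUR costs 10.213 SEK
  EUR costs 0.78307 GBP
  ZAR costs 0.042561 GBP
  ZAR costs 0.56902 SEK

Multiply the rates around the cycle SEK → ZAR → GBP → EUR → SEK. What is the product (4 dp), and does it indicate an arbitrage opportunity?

0.9755 (arbitrage exists)

Around SEK → ZAR → GBP → EUR → SEK: 1 ÷ 0.56902 × 0.042561 ÷ 0.78307 × 10.213 = 0.975522
Product < 1; profitable direction is SEK → EUR → GBP → ZAR → SEK.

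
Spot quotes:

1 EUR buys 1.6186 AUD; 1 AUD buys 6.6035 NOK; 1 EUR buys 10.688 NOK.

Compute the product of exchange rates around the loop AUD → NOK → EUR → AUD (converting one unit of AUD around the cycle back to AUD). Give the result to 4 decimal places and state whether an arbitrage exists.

1.0000 (no arbitrage)

Around AUD → NOK → EUR → AUD: 1 × 6.6035 ÷ 10.688 × 1.6186 = 1.000040
Product ≈ 1 (deviation 0.004%, within rounding noise).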